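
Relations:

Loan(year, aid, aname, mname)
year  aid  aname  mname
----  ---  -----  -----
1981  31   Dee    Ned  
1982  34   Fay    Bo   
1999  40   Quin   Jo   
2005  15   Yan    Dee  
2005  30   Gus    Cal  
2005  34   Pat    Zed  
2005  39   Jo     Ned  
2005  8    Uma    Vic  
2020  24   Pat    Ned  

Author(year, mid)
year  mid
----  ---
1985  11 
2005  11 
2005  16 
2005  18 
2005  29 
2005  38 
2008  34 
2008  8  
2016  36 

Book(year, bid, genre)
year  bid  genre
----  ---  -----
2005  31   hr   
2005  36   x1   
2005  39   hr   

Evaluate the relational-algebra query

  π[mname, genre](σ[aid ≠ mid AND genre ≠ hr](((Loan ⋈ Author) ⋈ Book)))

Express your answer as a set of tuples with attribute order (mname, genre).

Natural join on year: {(2005, 15, Yan, Dee, 11), (2005, 15, Yan, Dee, 16), (2005, 15, Yan, Dee, 18), (2005, 15, Yan, Dee, 29), (2005, 15, Yan, Dee, 38), (2005, 30, Gus, Cal, 11), (2005, 30, Gus, Cal, 16), (2005, 30, Gus, Cal, 18), (2005, 30, Gus, Cal, 29), (2005, 30, Gus, Cal, 38), (2005, 34, Pat, Zed, 11), (2005, 34, Pat, Zed, 16), (2005, 34, Pat, Zed, 18), (2005, 34, Pat, Zed, 29), (2005, 34, Pat, Zed, 38), (2005, 39, Jo, Ned, 11), (2005, 39, Jo, Ned, 16), (2005, 39, Jo, Ned, 18), (2005, 39, Jo, Ned, 29), (2005, 39, Jo, Ned, 38), (2005, 8, Uma, Vic, 11), (2005, 8, Uma, Vic, 16), (2005, 8, Uma, Vic, 18), (2005, 8, Uma, Vic, 29), (2005, 8, Uma, Vic, 38)}
Natural join on year: {(2005, 15, Yan, Dee, 11, 31, hr), (2005, 15, Yan, Dee, 11, 36, x1), (2005, 15, Yan, Dee, 11, 39, hr), (2005, 15, Yan, Dee, 16, 31, hr), (2005, 15, Yan, Dee, 16, 36, x1), (2005, 15, Yan, Dee, 16, 39, hr), (2005, 15, Yan, Dee, 18, 31, hr), (2005, 15, Yan, Dee, 18, 36, x1), (2005, 15, Yan, Dee, 18, 39, hr), (2005, 15, Yan, Dee, 29, 31, hr), (2005, 15, Yan, Dee, 29, 36, x1), (2005, 15, Yan, Dee, 29, 39, hr), (2005, 15, Yan, Dee, 38, 31, hr), (2005, 15, Yan, Dee, 38, 36, x1), (2005, 15, Yan, Dee, 38, 39, hr), (2005, 30, Gus, Cal, 11, 31, hr), (2005, 30, Gus, Cal, 11, 36, x1), (2005, 30, Gus, Cal, 11, 39, hr), (2005, 30, Gus, Cal, 16, 31, hr), (2005, 30, Gus, Cal, 16, 36, x1), (2005, 30, Gus, Cal, 16, 39, hr), (2005, 30, Gus, Cal, 18, 31, hr), (2005, 30, Gus, Cal, 18, 36, x1), (2005, 30, Gus, Cal, 18, 39, hr), (2005, 30, Gus, Cal, 29, 31, hr), (2005, 30, Gus, Cal, 29, 36, x1), (2005, 30, Gus, Cal, 29, 39, hr), (2005, 30, Gus, Cal, 38, 31, hr), (2005, 30, Gus, Cal, 38, 36, x1), (2005, 30, Gus, Cal, 38, 39, hr), (2005, 34, Pat, Zed, 11, 31, hr), (2005, 34, Pat, Zed, 11, 36, x1), (2005, 34, Pat, Zed, 11, 39, hr), (2005, 34, Pat, Zed, 16, 31, hr), (2005, 34, Pat, Zed, 16, 36, x1), (2005, 34, Pat, Zed, 16, 39, hr), (2005, 34, Pat, Zed, 18, 31, hr), (2005, 34, Pat, Zed, 18, 36, x1), (2005, 34, Pat, Zed, 18, 39, hr), (2005, 34, Pat, Zed, 29, 31, hr), (2005, 34, Pat, Zed, 29, 36, x1), (2005, 34, Pat, Zed, 29, 39, hr), (2005, 34, Pat, Zed, 38, 31, hr), (2005, 34, Pat, Zed, 38, 36, x1), (2005, 34, Pat, Zed, 38, 39, hr), (2005, 39, Jo, Ned, 11, 31, hr), (2005, 39, Jo, Ned, 11, 36, x1), (2005, 39, Jo, Ned, 11, 39, hr), (2005, 39, Jo, Ned, 16, 31, hr), (2005, 39, Jo, Ned, 16, 36, x1), (2005, 39, Jo, Ned, 16, 39, hr), (2005, 39, Jo, Ned, 18, 31, hr), (2005, 39, Jo, Ned, 18, 36, x1), (2005, 39, Jo, Ned, 18, 39, hr), (2005, 39, Jo, Ned, 29, 31, hr), (2005, 39, Jo, Ned, 29, 36, x1), (2005, 39, Jo, Ned, 29, 39, hr), (2005, 39, Jo, Ned, 38, 31, hr), (2005, 39, Jo, Ned, 38, 36, x1), (2005, 39, Jo, Ned, 38, 39, hr), (2005, 8, Uma, Vic, 11, 31, hr), (2005, 8, Uma, Vic, 11, 36, x1), (2005, 8, Uma, Vic, 11, 39, hr), (2005, 8, Uma, Vic, 16, 31, hr), (2005, 8, Uma, Vic, 16, 36, x1), (2005, 8, Uma, Vic, 16, 39, hr), (2005, 8, Uma, Vic, 18, 31, hr), (2005, 8, Uma, Vic, 18, 36, x1), (2005, 8, Uma, Vic, 18, 39, hr), (2005, 8, Uma, Vic, 29, 31, hr), (2005, 8, Uma, Vic, 29, 36, x1), (2005, 8, Uma, Vic, 29, 39, hr), (2005, 8, Uma, Vic, 38, 31, hr), (2005, 8, Uma, Vic, 38, 36, x1), (2005, 8, Uma, Vic, 38, 39, hr)}
Selection aid ≠ mid AND genre ≠ hr: {(2005, 15, Yan, Dee, 11, 36, x1), (2005, 15, Yan, Dee, 16, 36, x1), (2005, 15, Yan, Dee, 18, 36, x1), (2005, 15, Yan, Dee, 29, 36, x1), (2005, 15, Yan, Dee, 38, 36, x1), (2005, 30, Gus, Cal, 11, 36, x1), (2005, 30, Gus, Cal, 16, 36, x1), (2005, 30, Gus, Cal, 18, 36, x1), (2005, 30, Gus, Cal, 29, 36, x1), (2005, 30, Gus, Cal, 38, 36, x1), (2005, 34, Pat, Zed, 11, 36, x1), (2005, 34, Pat, Zed, 16, 36, x1), (2005, 34, Pat, Zed, 18, 36, x1), (2005, 34, Pat, Zed, 29, 36, x1), (2005, 34, Pat, Zed, 38, 36, x1), (2005, 39, Jo, Ned, 11, 36, x1), (2005, 39, Jo, Ned, 16, 36, x1), (2005, 39, Jo, Ned, 18, 36, x1), (2005, 39, Jo, Ned, 29, 36, x1), (2005, 39, Jo, Ned, 38, 36, x1), (2005, 8, Uma, Vic, 11, 36, x1), (2005, 8, Uma, Vic, 16, 36, x1), (2005, 8, Uma, Vic, 18, 36, x1), (2005, 8, Uma, Vic, 29, 36, x1), (2005, 8, Uma, Vic, 38, 36, x1)}
Projecting to mname, genre (20 duplicate(s) eliminated): {(Cal, x1), (Dee, x1), (Ned, x1), (Vic, x1), (Zed, x1)}

{(Cal, x1), (Dee, x1), (Ned, x1), (Vic, x1), (Zed, x1)}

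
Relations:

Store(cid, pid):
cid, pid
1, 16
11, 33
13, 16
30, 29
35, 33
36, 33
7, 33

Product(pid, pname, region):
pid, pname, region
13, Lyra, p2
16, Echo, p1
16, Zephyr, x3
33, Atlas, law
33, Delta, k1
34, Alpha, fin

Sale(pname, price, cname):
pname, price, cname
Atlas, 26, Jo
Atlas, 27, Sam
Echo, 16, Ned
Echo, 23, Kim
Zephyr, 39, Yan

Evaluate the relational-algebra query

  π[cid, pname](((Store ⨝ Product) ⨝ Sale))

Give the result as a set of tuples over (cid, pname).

Store ⋈ Product (natural join on pid): {(1, 16, Echo, p1), (1, 16, Zephyr, x3), (11, 33, Atlas, law), (11, 33, Delta, k1), (13, 16, Echo, p1), (13, 16, Zephyr, x3), (35, 33, Atlas, law), (35, 33, Delta, k1), (36, 33, Atlas, law), (36, 33, Delta, k1), (7, 33, Atlas, law), (7, 33, Delta, k1)}
(Store ⨝ Product) ⋈ Sale (natural join on pname): {(1, 16, Echo, p1, 16, Ned), (1, 16, Echo, p1, 23, Kim), (1, 16, Zephyr, x3, 39, Yan), (11, 33, Atlas, law, 26, Jo), (11, 33, Atlas, law, 27, Sam), (13, 16, Echo, p1, 16, Ned), (13, 16, Echo, p1, 23, Kim), (13, 16, Zephyr, x3, 39, Yan), (35, 33, Atlas, law, 26, Jo), (35, 33, Atlas, law, 27, Sam), (36, 33, Atlas, law, 26, Jo), (36, 33, Atlas, law, 27, Sam), (7, 33, Atlas, law, 26, Jo), (7, 33, Atlas, law, 27, Sam)}
π_{cid, pname} gives {(1, Echo), (1, Zephyr), (11, Atlas), (13, Echo), (13, Zephyr), (35, Atlas), (36, Atlas), (7, Atlas)} (6 duplicate(s) eliminated).

{(1, Echo), (1, Zephyr), (11, Atlas), (13, Echo), (13, Zephyr), (35, Atlas), (36, Atlas), (7, Atlas)}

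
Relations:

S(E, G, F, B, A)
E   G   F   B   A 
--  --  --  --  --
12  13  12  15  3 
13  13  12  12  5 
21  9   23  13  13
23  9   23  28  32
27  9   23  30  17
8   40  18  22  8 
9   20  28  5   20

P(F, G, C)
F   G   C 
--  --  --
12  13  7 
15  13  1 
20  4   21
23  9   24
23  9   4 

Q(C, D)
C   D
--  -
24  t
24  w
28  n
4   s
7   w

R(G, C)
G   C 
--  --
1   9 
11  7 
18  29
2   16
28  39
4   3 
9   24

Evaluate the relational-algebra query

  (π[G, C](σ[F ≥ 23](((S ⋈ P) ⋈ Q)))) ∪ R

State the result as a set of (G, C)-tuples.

{(1, 9), (11, 7), (18, 29), (2, 16), (28, 39), (4, 3), (9, 24), (9, 4)}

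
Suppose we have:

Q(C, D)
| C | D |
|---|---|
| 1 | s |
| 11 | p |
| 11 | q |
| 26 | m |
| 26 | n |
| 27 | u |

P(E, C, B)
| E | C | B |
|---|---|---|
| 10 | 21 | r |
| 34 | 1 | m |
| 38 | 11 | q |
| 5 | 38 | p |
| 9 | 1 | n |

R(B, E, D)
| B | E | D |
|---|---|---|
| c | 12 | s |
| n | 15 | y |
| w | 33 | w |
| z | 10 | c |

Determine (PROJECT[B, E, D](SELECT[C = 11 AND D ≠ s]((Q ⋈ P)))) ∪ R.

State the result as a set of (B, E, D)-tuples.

Q ⋈ P (natural join on C): {(1, s, 34, m), (1, s, 9, n), (11, p, 38, q), (11, q, 38, q)}
Filtering on C = 11 AND D ≠ s leaves {(11, p, 38, q), (11, q, 38, q)}.
π_{B, E, D} gives {(q, 38, p), (q, 38, q)}.
Taking the union: {(c, 12, s), (n, 15, y), (q, 38, p), (q, 38, q), (w, 33, w), (z, 10, c)}

{(c, 12, s), (n, 15, y), (q, 38, p), (q, 38, q), (w, 33, w), (z, 10, c)}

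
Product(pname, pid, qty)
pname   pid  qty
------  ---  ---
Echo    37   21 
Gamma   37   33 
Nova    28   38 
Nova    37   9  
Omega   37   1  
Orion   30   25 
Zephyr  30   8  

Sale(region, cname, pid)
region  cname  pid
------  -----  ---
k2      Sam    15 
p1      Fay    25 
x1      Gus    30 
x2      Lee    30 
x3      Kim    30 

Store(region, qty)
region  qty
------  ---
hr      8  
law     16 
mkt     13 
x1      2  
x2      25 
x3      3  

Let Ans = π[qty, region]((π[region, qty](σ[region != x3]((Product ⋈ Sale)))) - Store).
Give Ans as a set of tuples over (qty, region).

Product ⋈ Sale (natural join on pid): {(Orion, 30, 25, x1, Gus), (Orion, 30, 25, x2, Lee), (Orion, 30, 25, x3, Kim), (Zephyr, 30, 8, x1, Gus), (Zephyr, 30, 8, x2, Lee), (Zephyr, 30, 8, x3, Kim)}
Selection region != x3: {(Orion, 30, 25, x1, Gus), (Orion, 30, 25, x2, Lee), (Zephyr, 30, 8, x1, Gus), (Zephyr, 30, 8, x2, Lee)}
Projecting to region, qty: {(x1, 25), (x1, 8), (x2, 25), (x2, 8)}
Taking the difference: {(x1, 25), (x1, 8), (x2, 8)}
Projecting to qty, region: {(25, x1), (8, x1), (8, x2)}

{(25, x1), (8, x1), (8, x2)}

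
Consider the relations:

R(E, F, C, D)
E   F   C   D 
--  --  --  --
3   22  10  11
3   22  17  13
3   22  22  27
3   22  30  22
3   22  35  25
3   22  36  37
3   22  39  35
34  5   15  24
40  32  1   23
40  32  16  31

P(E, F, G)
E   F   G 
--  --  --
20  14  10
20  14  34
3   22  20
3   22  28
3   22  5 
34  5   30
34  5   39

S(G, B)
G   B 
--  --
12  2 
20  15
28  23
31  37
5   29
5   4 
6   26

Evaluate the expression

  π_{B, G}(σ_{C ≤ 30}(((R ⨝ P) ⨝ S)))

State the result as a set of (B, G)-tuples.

{(15, 20), (23, 28), (29, 5), (4, 5)}

Natural join on E, F: {(3, 22, 10, 11, 20), (3, 22, 10, 11, 28), (3, 22, 10, 11, 5), (3, 22, 17, 13, 20), (3, 22, 17, 13, 28), (3, 22, 17, 13, 5), (3, 22, 22, 27, 20), (3, 22, 22, 27, 28), (3, 22, 22, 27, 5), (3, 22, 30, 22, 20), (3, 22, 30, 22, 28), (3, 22, 30, 22, 5), (3, 22, 35, 25, 20), (3, 22, 35, 25, 28), (3, 22, 35, 25, 5), (3, 22, 36, 37, 20), (3, 22, 36, 37, 28), (3, 22, 36, 37, 5), (3, 22, 39, 35, 20), (3, 22, 39, 35, 28), (3, 22, 39, 35, 5), (34, 5, 15, 24, 30), (34, 5, 15, 24, 39)}
Natural join on G: {(3, 22, 10, 11, 20, 15), (3, 22, 10, 11, 28, 23), (3, 22, 10, 11, 5, 29), (3, 22, 10, 11, 5, 4), (3, 22, 17, 13, 20, 15), (3, 22, 17, 13, 28, 23), (3, 22, 17, 13, 5, 29), (3, 22, 17, 13, 5, 4), (3, 22, 22, 27, 20, 15), (3, 22, 22, 27, 28, 23), (3, 22, 22, 27, 5, 29), (3, 22, 22, 27, 5, 4), (3, 22, 30, 22, 20, 15), (3, 22, 30, 22, 28, 23), (3, 22, 30, 22, 5, 29), (3, 22, 30, 22, 5, 4), (3, 22, 35, 25, 20, 15), (3, 22, 35, 25, 28, 23), (3, 22, 35, 25, 5, 29), (3, 22, 35, 25, 5, 4), (3, 22, 36, 37, 20, 15), (3, 22, 36, 37, 28, 23), (3, 22, 36, 37, 5, 29), (3, 22, 36, 37, 5, 4), (3, 22, 39, 35, 20, 15), (3, 22, 39, 35, 28, 23), (3, 22, 39, 35, 5, 29), (3, 22, 39, 35, 5, 4)}
Selection C ≤ 30: {(3, 22, 10, 11, 20, 15), (3, 22, 10, 11, 28, 23), (3, 22, 10, 11, 5, 29), (3, 22, 10, 11, 5, 4), (3, 22, 17, 13, 20, 15), (3, 22, 17, 13, 28, 23), (3, 22, 17, 13, 5, 29), (3, 22, 17, 13, 5, 4), (3, 22, 22, 27, 20, 15), (3, 22, 22, 27, 28, 23), (3, 22, 22, 27, 5, 29), (3, 22, 22, 27, 5, 4), (3, 22, 30, 22, 20, 15), (3, 22, 30, 22, 28, 23), (3, 22, 30, 22, 5, 29), (3, 22, 30, 22, 5, 4)}
π_{B, G} gives {(15, 20), (23, 28), (29, 5), (4, 5)} (12 duplicate(s) eliminated).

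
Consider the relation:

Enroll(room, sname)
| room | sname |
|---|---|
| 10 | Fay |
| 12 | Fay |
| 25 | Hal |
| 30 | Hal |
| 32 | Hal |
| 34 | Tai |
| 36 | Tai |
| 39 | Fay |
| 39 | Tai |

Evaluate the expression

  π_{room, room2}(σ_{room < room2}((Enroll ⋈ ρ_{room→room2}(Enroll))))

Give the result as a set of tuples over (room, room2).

ρ[room→room2]: schema becomes (room2, sname); tuples unchanged.
Enroll ⋈ ρ_{room→room2}(Enroll) (natural join on sname): {(10, Fay, 10), (10, Fay, 12), (10, Fay, 39), (12, Fay, 10), (12, Fay, 12), (12, Fay, 39), (25, Hal, 25), (25, Hal, 30), (25, Hal, 32), (30, Hal, 25), (30, Hal, 30), (30, Hal, 32), (32, Hal, 25), (32, Hal, 30), (32, Hal, 32), (34, Tai, 34), (34, Tai, 36), (34, Tai, 39), (36, Tai, 34), (36, Tai, 36), (36, Tai, 39), (39, Fay, 10), (39, Fay, 12), (39, Fay, 39), (39, Tai, 34), (39, Tai, 36), (39, Tai, 39)}
Selection room < room2: {(10, Fay, 12), (10, Fay, 39), (12, Fay, 39), (25, Hal, 30), (25, Hal, 32), (30, Hal, 32), (34, Tai, 36), (34, Tai, 39), (36, Tai, 39)}
π_{room, room2} gives {(10, 12), (10, 39), (12, 39), (25, 30), (25, 32), (30, 32), (34, 36), (34, 39), (36, 39)}.

{(10, 12), (10, 39), (12, 39), (25, 30), (25, 32), (30, 32), (34, 36), (34, 39), (36, 39)}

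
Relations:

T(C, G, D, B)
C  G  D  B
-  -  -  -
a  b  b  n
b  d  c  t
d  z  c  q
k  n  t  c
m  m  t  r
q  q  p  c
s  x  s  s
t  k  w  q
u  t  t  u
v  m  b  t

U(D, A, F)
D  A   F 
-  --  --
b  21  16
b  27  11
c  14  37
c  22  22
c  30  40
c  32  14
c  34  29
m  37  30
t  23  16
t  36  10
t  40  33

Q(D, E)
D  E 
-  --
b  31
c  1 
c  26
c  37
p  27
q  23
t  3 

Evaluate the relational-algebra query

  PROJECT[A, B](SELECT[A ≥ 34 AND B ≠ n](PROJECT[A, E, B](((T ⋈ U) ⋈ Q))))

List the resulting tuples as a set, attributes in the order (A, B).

Joining T and U on D yields {(a, b, b, n, 21, 16), (a, b, b, n, 27, 11), (b, d, c, t, 14, 37), (b, d, c, t, 22, 22), (b, d, c, t, 30, 40), (b, d, c, t, 32, 14), (b, d, c, t, 34, 29), (d, z, c, q, 14, 37), (d, z, c, q, 22, 22), (d, z, c, q, 30, 40), (d, z, c, q, 32, 14), (d, z, c, q, 34, 29), (k, n, t, c, 23, 16), (k, n, t, c, 36, 10), (k, n, t, c, 40, 33), (m, m, t, r, 23, 16), (m, m, t, r, 36, 10), (m, m, t, r, 40, 33), (u, t, t, u, 23, 16), (u, t, t, u, 36, 10), (u, t, t, u, 40, 33), (v, m, b, t, 21, 16), (v, m, b, t, 27, 11)}.
Joining (T ⋈ U) and Q on D yields {(a, b, b, n, 21, 16, 31), (a, b, b, n, 27, 11, 31), (b, d, c, t, 14, 37, 1), (b, d, c, t, 14, 37, 26), (b, d, c, t, 14, 37, 37), (b, d, c, t, 22, 22, 1), (b, d, c, t, 22, 22, 26), (b, d, c, t, 22, 22, 37), (b, d, c, t, 30, 40, 1), (b, d, c, t, 30, 40, 26), (b, d, c, t, 30, 40, 37), (b, d, c, t, 32, 14, 1), (b, d, c, t, 32, 14, 26), (b, d, c, t, 32, 14, 37), (b, d, c, t, 34, 29, 1), (b, d, c, t, 34, 29, 26), (b, d, c, t, 34, 29, 37), (d, z, c, q, 14, 37, 1), (d, z, c, q, 14, 37, 26), (d, z, c, q, 14, 37, 37), (d, z, c, q, 22, 22, 1), (d, z, c, q, 22, 22, 26), (d, z, c, q, 22, 22, 37), (d, z, c, q, 30, 40, 1), (d, z, c, q, 30, 40, 26), (d, z, c, q, 30, 40, 37), (d, z, c, q, 32, 14, 1), (d, z, c, q, 32, 14, 26), (d, z, c, q, 32, 14, 37), (d, z, c, q, 34, 29, 1), (d, z, c, q, 34, 29, 26), (d, z, c, q, 34, 29, 37), (k, n, t, c, 23, 16, 3), (k, n, t, c, 36, 10, 3), (k, n, t, c, 40, 33, 3), (m, m, t, r, 23, 16, 3), (m, m, t, r, 36, 10, 3), (m, m, t, r, 40, 33, 3), (u, t, t, u, 23, 16, 3), (u, t, t, u, 36, 10, 3), (u, t, t, u, 40, 33, 3), (v, m, b, t, 21, 16, 31), (v, m, b, t, 27, 11, 31)}.
Keep only column(s) A, E, B: {(14, 1, q), (14, 1, t), (14, 26, q), (14, 26, t), (14, 37, q), (14, 37, t), (21, 31, n), (21, 31, t), (22, 1, q), (22, 1, t), (22, 26, q), (22, 26, t), (22, 37, q), (22, 37, t), (23, 3, c), (23, 3, r), (23, 3, u), (27, 31, n), (27, 31, t), (30, 1, q), (30, 1, t), (30, 26, q), (30, 26, t), (30, 37, q), (30, 37, t), (32, 1, q), (32, 1, t), (32, 26, q), (32, 26, t), (32, 37, q), (32, 37, t), (34, 1, q), (34, 1, t), (34, 26, q), (34, 26, t), (34, 37, q), (34, 37, t), (36, 3, c), (36, 3, r), (36, 3, u), (40, 3, c), (40, 3, r), (40, 3, u)}
σ[A ≥ 34 AND B ≠ n]: keep tuples satisfying A ≥ 34 AND B ≠ n → {(34, 1, q), (34, 1, t), (34, 26, q), (34, 26, t), (34, 37, q), (34, 37, t), (36, 3, c), (36, 3, r), (36, 3, u), (40, 3, c), (40, 3, r), (40, 3, u)}
Keep only column(s) A, B (4 duplicate(s) eliminated): {(34, q), (34, t), (36, c), (36, r), (36, u), (40, c), (40, r), (40, u)}

{(34, q), (34, t), (36, c), (36, r), (36, u), (40, c), (40, r), (40, u)}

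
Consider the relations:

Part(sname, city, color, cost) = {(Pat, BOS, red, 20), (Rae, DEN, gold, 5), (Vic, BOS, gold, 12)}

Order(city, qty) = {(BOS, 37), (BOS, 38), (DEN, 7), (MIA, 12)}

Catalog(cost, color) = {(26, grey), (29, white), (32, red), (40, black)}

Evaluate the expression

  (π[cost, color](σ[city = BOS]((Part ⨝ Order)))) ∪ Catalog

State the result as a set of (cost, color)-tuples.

{(12, gold), (20, red), (26, grey), (29, white), (32, red), (40, black)}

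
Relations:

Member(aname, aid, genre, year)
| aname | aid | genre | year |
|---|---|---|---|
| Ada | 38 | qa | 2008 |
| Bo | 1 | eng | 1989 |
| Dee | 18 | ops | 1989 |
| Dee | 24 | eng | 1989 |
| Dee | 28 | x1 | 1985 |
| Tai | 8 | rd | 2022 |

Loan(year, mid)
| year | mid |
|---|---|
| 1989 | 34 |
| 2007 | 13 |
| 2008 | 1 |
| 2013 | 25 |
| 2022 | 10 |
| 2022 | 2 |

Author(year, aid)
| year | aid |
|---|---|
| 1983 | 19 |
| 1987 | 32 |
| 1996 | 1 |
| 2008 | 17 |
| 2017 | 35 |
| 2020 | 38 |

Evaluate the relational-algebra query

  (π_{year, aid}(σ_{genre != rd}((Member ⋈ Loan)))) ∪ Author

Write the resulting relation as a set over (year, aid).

{(1983, 19), (1987, 32), (1989, 1), (1989, 18), (1989, 24), (1996, 1), (2008, 17), (2008, 38), (2017, 35), (2020, 38)}

Natural join on year: {(Ada, 38, qa, 2008, 1), (Bo, 1, eng, 1989, 34), (Dee, 18, ops, 1989, 34), (Dee, 24, eng, 1989, 34), (Tai, 8, rd, 2022, 10), (Tai, 8, rd, 2022, 2)}
Apply σ_{genre != rd}; surviving tuples: {(Ada, 38, qa, 2008, 1), (Bo, 1, eng, 1989, 34), (Dee, 18, ops, 1989, 34), (Dee, 24, eng, 1989, 34)}
Keep only column(s) year, aid: {(1989, 1), (1989, 18), (1989, 24), (2008, 38)}
Set union of the two operands is {(1983, 19), (1987, 32), (1989, 1), (1989, 18), (1989, 24), (1996, 1), (2008, 17), (2008, 38), (2017, 35), (2020, 38)}.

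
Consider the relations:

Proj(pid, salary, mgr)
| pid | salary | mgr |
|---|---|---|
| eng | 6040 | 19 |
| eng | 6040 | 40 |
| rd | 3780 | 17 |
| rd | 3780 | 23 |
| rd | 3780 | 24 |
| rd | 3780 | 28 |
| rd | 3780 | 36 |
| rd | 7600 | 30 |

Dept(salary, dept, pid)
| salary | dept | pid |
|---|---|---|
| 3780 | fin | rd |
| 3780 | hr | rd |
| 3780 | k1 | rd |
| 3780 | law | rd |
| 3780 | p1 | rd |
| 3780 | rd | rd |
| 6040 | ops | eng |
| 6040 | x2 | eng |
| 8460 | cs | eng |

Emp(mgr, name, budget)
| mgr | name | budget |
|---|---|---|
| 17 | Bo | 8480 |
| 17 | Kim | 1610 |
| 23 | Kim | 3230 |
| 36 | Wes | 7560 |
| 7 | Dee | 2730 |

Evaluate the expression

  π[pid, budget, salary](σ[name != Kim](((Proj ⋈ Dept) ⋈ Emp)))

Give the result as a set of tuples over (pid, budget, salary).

Joining Proj and Dept on pid, salary yields {(eng, 6040, 19, ops), (eng, 6040, 19, x2), (eng, 6040, 40, ops), (eng, 6040, 40, x2), (rd, 3780, 17, fin), (rd, 3780, 17, hr), (rd, 3780, 17, k1), (rd, 3780, 17, law), (rd, 3780, 17, p1), (rd, 3780, 17, rd), (rd, 3780, 23, fin), (rd, 3780, 23, hr), (rd, 3780, 23, k1), (rd, 3780, 23, law), (rd, 3780, 23, p1), (rd, 3780, 23, rd), (rd, 3780, 24, fin), (rd, 3780, 24, hr), (rd, 3780, 24, k1), (rd, 3780, 24, law), (rd, 3780, 24, p1), (rd, 3780, 24, rd), (rd, 3780, 28, fin), (rd, 3780, 28, hr), (rd, 3780, 28, k1), (rd, 3780, 28, law), (rd, 3780, 28, p1), (rd, 3780, 28, rd), (rd, 3780, 36, fin), (rd, 3780, 36, hr), (rd, 3780, 36, k1), (rd, 3780, 36, law), (rd, 3780, 36, p1), (rd, 3780, 36, rd)}.
Joining (Proj ⋈ Dept) and Emp on mgr yields {(rd, 3780, 17, fin, Bo, 8480), (rd, 3780, 17, fin, Kim, 1610), (rd, 3780, 17, hr, Bo, 8480), (rd, 3780, 17, hr, Kim, 1610), (rd, 3780, 17, k1, Bo, 8480), (rd, 3780, 17, k1, Kim, 1610), (rd, 3780, 17, law, Bo, 8480), (rd, 3780, 17, law, Kim, 1610), (rd, 3780, 17, p1, Bo, 8480), (rd, 3780, 17, p1, Kim, 1610), (rd, 3780, 17, rd, Bo, 8480), (rd, 3780, 17, rd, Kim, 1610), (rd, 3780, 23, fin, Kim, 3230), (rd, 3780, 23, hr, Kim, 3230), (rd, 3780, 23, k1, Kim, 3230), (rd, 3780, 23, law, Kim, 3230), (rd, 3780, 23, p1, Kim, 3230), (rd, 3780, 23, rd, Kim, 3230), (rd, 3780, 36, fin, Wes, 7560), (rd, 3780, 36, hr, Wes, 7560), (rd, 3780, 36, k1, Wes, 7560), (rd, 3780, 36, law, Wes, 7560), (rd, 3780, 36, p1, Wes, 7560), (rd, 3780, 36, rd, Wes, 7560)}.
σ[name != Kim]: keep tuples satisfying name != Kim → {(rd, 3780, 17, fin, Bo, 8480), (rd, 3780, 17, hr, Bo, 8480), (rd, 3780, 17, k1, Bo, 8480), (rd, 3780, 17, law, Bo, 8480), (rd, 3780, 17, p1, Bo, 8480), (rd, 3780, 17, rd, Bo, 8480), (rd, 3780, 36, fin, Wes, 7560), (rd, 3780, 36, hr, Wes, 7560), (rd, 3780, 36, k1, Wes, 7560), (rd, 3780, 36, law, Wes, 7560), (rd, 3780, 36, p1, Wes, 7560), (rd, 3780, 36, rd, Wes, 7560)}
π[pid, budget, salary]: project onto (pid, budget, salary) (10 duplicate(s) eliminated) → {(rd, 7560, 3780), (rd, 8480, 3780)}

{(rd, 7560, 3780), (rd, 8480, 3780)}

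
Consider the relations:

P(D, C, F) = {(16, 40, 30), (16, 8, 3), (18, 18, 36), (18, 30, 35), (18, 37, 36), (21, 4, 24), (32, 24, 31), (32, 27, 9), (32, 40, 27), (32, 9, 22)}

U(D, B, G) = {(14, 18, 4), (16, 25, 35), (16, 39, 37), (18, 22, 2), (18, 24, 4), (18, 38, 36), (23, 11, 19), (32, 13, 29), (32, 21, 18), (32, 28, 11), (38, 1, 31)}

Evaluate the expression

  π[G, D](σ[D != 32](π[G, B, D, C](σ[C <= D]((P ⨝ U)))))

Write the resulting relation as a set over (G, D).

P ⋈ U (natural join on D): {(16, 40, 30, 25, 35), (16, 40, 30, 39, 37), (16, 8, 3, 25, 35), (16, 8, 3, 39, 37), (18, 18, 36, 22, 2), (18, 18, 36, 24, 4), (18, 18, 36, 38, 36), (18, 30, 35, 22, 2), (18, 30, 35, 24, 4), (18, 30, 35, 38, 36), (18, 37, 36, 22, 2), (18, 37, 36, 24, 4), (18, 37, 36, 38, 36), (32, 24, 31, 13, 29), (32, 24, 31, 21, 18), (32, 24, 31, 28, 11), (32, 27, 9, 13, 29), (32, 27, 9, 21, 18), (32, 27, 9, 28, 11), (32, 40, 27, 13, 29), (32, 40, 27, 21, 18), (32, 40, 27, 28, 11), (32, 9, 22, 13, 29), (32, 9, 22, 21, 18), (32, 9, 22, 28, 11)}
Filtering on C <= D leaves {(16, 8, 3, 25, 35), (16, 8, 3, 39, 37), (18, 18, 36, 22, 2), (18, 18, 36, 24, 4), (18, 18, 36, 38, 36), (32, 24, 31, 13, 29), (32, 24, 31, 21, 18), (32, 24, 31, 28, 11), (32, 27, 9, 13, 29), (32, 27, 9, 21, 18), (32, 27, 9, 28, 11), (32, 9, 22, 13, 29), (32, 9, 22, 21, 18), (32, 9, 22, 28, 11)}.
Projecting to G, B, D, C: {(11, 28, 32, 24), (11, 28, 32, 27), (11, 28, 32, 9), (18, 21, 32, 24), (18, 21, 32, 27), (18, 21, 32, 9), (2, 22, 18, 18), (29, 13, 32, 24), (29, 13, 32, 27), (29, 13, 32, 9), (35, 25, 16, 8), (36, 38, 18, 18), (37, 39, 16, 8), (4, 24, 18, 18)}
Filtering on D != 32 leaves {(2, 22, 18, 18), (35, 25, 16, 8), (36, 38, 18, 18), (37, 39, 16, 8), (4, 24, 18, 18)}.
Projecting to G, D: {(2, 18), (35, 16), (36, 18), (37, 16), (4, 18)}

{(2, 18), (35, 16), (36, 18), (37, 16), (4, 18)}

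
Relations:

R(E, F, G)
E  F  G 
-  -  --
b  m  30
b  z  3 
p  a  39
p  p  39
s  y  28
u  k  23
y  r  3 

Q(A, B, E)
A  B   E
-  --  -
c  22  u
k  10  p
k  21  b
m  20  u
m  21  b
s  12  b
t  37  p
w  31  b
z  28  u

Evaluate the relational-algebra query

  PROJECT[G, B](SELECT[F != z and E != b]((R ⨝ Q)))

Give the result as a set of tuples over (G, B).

Natural join on E: {(b, m, 30, k, 21), (b, m, 30, m, 21), (b, m, 30, s, 12), (b, m, 30, w, 31), (b, z, 3, k, 21), (b, z, 3, m, 21), (b, z, 3, s, 12), (b, z, 3, w, 31), (p, a, 39, k, 10), (p, a, 39, t, 37), (p, p, 39, k, 10), (p, p, 39, t, 37), (u, k, 23, c, 22), (u, k, 23, m, 20), (u, k, 23, z, 28)}
Filtering on F != z and E != b leaves {(p, a, 39, k, 10), (p, a, 39, t, 37), (p, p, 39, k, 10), (p, p, 39, t, 37), (u, k, 23, c, 22), (u, k, 23, m, 20), (u, k, 23, z, 28)}.
Projecting to G, B (2 duplicate(s) eliminated): {(23, 20), (23, 22), (23, 28), (39, 10), (39, 37)}

{(23, 20), (23, 22), (23, 28), (39, 10), (39, 37)}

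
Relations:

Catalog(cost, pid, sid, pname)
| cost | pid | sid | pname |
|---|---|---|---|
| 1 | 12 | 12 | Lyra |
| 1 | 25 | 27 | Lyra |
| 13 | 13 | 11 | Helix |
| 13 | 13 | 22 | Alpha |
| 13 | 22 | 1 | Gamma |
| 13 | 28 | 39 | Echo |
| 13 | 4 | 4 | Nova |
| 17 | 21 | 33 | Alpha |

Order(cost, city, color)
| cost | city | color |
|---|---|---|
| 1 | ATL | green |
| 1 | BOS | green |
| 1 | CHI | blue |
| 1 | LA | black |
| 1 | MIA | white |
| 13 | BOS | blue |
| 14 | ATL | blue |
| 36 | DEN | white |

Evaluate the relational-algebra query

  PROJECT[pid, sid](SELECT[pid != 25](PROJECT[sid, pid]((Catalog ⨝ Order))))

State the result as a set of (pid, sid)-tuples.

{(12, 12), (13, 11), (13, 22), (22, 1), (28, 39), (4, 4)}

Natural join on cost: {(1, 12, 12, Lyra, ATL, green), (1, 12, 12, Lyra, BOS, green), (1, 12, 12, Lyra, CHI, blue), (1, 12, 12, Lyra, LA, black), (1, 12, 12, Lyra, MIA, white), (1, 25, 27, Lyra, ATL, green), (1, 25, 27, Lyra, BOS, green), (1, 25, 27, Lyra, CHI, blue), (1, 25, 27, Lyra, LA, black), (1, 25, 27, Lyra, MIA, white), (13, 13, 11, Helix, BOS, blue), (13, 13, 22, Alpha, BOS, blue), (13, 22, 1, Gamma, BOS, blue), (13, 28, 39, Echo, BOS, blue), (13, 4, 4, Nova, BOS, blue)}
Keep only column(s) sid, pid (8 duplicate(s) eliminated): {(1, 22), (11, 13), (12, 12), (22, 13), (27, 25), (39, 28), (4, 4)}
σ[pid != 25]: keep tuples satisfying pid != 25 → {(1, 22), (11, 13), (12, 12), (22, 13), (39, 28), (4, 4)}
Keep only column(s) pid, sid: {(12, 12), (13, 11), (13, 22), (22, 1), (28, 39), (4, 4)}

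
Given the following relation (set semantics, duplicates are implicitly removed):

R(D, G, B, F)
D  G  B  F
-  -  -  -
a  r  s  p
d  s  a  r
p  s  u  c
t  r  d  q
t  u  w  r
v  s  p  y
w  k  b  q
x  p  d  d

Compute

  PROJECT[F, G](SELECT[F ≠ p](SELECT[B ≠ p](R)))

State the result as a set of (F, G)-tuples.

{(c, s), (d, p), (q, k), (q, r), (r, s), (r, u)}

σ[B ≠ p]: keep tuples satisfying B ≠ p → {(a, r, s, p), (d, s, a, r), (p, s, u, c), (t, r, d, q), (t, u, w, r), (w, k, b, q), (x, p, d, d)}
σ[F ≠ p]: keep tuples satisfying F ≠ p → {(d, s, a, r), (p, s, u, c), (t, r, d, q), (t, u, w, r), (w, k, b, q), (x, p, d, d)}
Projecting to F, G: {(c, s), (d, p), (q, k), (q, r), (r, s), (r, u)}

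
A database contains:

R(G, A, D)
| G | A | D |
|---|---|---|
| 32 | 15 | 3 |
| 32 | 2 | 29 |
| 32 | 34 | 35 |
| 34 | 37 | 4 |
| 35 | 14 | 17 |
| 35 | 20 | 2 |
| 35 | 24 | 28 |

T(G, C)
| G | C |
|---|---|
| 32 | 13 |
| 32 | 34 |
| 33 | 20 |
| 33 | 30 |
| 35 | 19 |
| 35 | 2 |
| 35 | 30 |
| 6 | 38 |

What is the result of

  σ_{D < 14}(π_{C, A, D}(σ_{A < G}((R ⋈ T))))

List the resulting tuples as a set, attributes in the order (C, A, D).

{(13, 15, 3), (19, 20, 2), (2, 20, 2), (30, 20, 2), (34, 15, 3)}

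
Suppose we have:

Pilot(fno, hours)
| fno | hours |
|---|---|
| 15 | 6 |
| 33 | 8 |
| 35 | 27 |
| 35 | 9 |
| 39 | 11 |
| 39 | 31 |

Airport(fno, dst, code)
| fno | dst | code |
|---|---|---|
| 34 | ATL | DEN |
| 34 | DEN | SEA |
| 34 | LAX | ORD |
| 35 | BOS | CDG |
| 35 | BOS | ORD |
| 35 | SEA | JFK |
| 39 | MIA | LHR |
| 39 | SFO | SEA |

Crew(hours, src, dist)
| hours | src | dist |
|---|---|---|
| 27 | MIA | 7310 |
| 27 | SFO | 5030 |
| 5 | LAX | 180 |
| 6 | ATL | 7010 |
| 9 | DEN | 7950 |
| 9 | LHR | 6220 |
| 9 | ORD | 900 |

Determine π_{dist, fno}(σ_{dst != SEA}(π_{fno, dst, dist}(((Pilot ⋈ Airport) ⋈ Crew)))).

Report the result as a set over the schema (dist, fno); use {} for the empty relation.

{(5030, 35), (6220, 35), (7310, 35), (7950, 35), (900, 35)}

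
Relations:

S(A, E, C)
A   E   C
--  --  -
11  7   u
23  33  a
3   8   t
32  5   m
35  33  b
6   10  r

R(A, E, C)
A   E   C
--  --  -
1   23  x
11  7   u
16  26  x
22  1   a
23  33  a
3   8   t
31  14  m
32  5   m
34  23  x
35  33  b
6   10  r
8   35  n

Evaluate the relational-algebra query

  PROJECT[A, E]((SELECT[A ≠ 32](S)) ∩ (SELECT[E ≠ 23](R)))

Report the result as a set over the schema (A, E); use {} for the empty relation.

{(11, 7), (23, 33), (3, 8), (35, 33), (6, 10)}

Apply σ_{A ≠ 32}; surviving tuples: {(11, 7, u), (23, 33, a), (3, 8, t), (35, 33, b), (6, 10, r)}
Apply σ_{E ≠ 23}; surviving tuples: {(11, 7, u), (16, 26, x), (22, 1, a), (23, 33, a), (3, 8, t), (31, 14, m), (32, 5, m), (35, 33, b), (6, 10, r), (8, 35, n)}
Set intersection of the two operands is {(11, 7, u), (23, 33, a), (3, 8, t), (35, 33, b), (6, 10, r)}.
Projecting to A, E: {(11, 7), (23, 33), (3, 8), (35, 33), (6, 10)}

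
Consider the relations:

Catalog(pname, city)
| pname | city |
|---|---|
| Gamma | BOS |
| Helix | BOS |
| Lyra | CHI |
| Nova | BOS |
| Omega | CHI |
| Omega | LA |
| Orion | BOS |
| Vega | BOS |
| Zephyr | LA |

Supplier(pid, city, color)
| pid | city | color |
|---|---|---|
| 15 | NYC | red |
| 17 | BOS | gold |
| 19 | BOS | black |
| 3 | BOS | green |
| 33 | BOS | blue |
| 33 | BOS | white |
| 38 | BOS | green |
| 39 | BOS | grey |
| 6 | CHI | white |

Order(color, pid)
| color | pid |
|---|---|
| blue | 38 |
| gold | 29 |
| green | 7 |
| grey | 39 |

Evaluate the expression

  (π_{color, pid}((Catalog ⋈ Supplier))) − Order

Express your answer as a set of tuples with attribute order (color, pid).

{(black, 19), (blue, 33), (gold, 17), (green, 3), (green, 38), (white, 33), (white, 6)}

Catalog ⋈ Supplier (natural join on city): {(Gamma, BOS, 17, gold), (Gamma, BOS, 19, black), (Gamma, BOS, 3, green), (Gamma, BOS, 33, blue), (Gamma, BOS, 33, white), (Gamma, BOS, 38, green), (Gamma, BOS, 39, grey), (Helix, BOS, 17, gold), (Helix, BOS, 19, black), (Helix, BOS, 3, green), (Helix, BOS, 33, blue), (Helix, BOS, 33, white), (Helix, BOS, 38, green), (Helix, BOS, 39, grey), (Lyra, CHI, 6, white), (Nova, BOS, 17, gold), (Nova, BOS, 19, black), (Nova, BOS, 3, green), (Nova, BOS, 33, blue), (Nova, BOS, 33, white), (Nova, BOS, 38, green), (Nova, BOS, 39, grey), (Omega, CHI, 6, white), (Orion, BOS, 17, gold), (Orion, BOS, 19, black), (Orion, BOS, 3, green), (Orion, BOS, 33, blue), (Orion, BOS, 33, white), (Orion, BOS, 38, green), (Orion, BOS, 39, grey), (Vega, BOS, 17, gold), (Vega, BOS, 19, black), (Vega, BOS, 3, green), (Vega, BOS, 33, blue), (Vega, BOS, 33, white), (Vega, BOS, 38, green), (Vega, BOS, 39, grey)}
π_{color, pid} gives {(black, 19), (blue, 33), (gold, 17), (green, 3), (green, 38), (grey, 39), (white, 33), (white, 6)} (29 duplicate(s) eliminated).
Set difference of the two operands is {(black, 19), (blue, 33), (gold, 17), (green, 3), (green, 38), (white, 33), (white, 6)}.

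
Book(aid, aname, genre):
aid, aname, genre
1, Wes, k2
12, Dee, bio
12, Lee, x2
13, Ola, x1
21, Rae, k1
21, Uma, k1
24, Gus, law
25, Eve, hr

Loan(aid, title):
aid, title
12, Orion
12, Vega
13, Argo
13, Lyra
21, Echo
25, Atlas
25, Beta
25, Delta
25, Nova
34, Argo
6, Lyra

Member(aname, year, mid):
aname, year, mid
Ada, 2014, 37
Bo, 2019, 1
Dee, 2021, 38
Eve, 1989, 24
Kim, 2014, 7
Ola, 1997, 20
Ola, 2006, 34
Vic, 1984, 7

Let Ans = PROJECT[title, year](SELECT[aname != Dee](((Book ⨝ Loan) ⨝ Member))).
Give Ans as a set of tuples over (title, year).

{(Argo, 1997), (Argo, 2006), (Atlas, 1989), (Beta, 1989), (Delta, 1989), (Lyra, 1997), (Lyra, 2006), (Nova, 1989)}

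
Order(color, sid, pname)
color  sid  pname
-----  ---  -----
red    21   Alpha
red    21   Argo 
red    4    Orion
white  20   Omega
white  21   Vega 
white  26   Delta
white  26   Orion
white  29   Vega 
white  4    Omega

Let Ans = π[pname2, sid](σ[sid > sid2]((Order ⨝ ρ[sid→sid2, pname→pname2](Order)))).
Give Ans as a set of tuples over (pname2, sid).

{(Delta, 29), (Omega, 20), (Omega, 21), (Omega, 26), (Omega, 29), (Orion, 21), (Orion, 29), (Vega, 26), (Vega, 29)}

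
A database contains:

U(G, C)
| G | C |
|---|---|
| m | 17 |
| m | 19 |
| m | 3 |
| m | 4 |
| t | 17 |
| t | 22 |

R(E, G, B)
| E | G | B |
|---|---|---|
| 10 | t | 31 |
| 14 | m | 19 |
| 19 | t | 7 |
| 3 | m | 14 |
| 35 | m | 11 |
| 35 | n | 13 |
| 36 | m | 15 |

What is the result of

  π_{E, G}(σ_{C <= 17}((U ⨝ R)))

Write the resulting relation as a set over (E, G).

U ⋈ R (natural join on G): {(m, 17, 14, 19), (m, 17, 3, 14), (m, 17, 35, 11), (m, 17, 36, 15), (m, 19, 14, 19), (m, 19, 3, 14), (m, 19, 35, 11), (m, 19, 36, 15), (m, 3, 14, 19), (m, 3, 3, 14), (m, 3, 35, 11), (m, 3, 36, 15), (m, 4, 14, 19), (m, 4, 3, 14), (m, 4, 35, 11), (m, 4, 36, 15), (t, 17, 10, 31), (t, 17, 19, 7), (t, 22, 10, 31), (t, 22, 19, 7)}
σ[C <= 17]: keep tuples satisfying C <= 17 → {(m, 17, 14, 19), (m, 17, 3, 14), (m, 17, 35, 11), (m, 17, 36, 15), (m, 3, 14, 19), (m, 3, 3, 14), (m, 3, 35, 11), (m, 3, 36, 15), (m, 4, 14, 19), (m, 4, 3, 14), (m, 4, 35, 11), (m, 4, 36, 15), (t, 17, 10, 31), (t, 17, 19, 7)}
π_{E, G} gives {(10, t), (14, m), (19, t), (3, m), (35, m), (36, m)} (8 duplicate(s) eliminated).

{(10, t), (14, m), (19, t), (3, m), (35, m), (36, m)}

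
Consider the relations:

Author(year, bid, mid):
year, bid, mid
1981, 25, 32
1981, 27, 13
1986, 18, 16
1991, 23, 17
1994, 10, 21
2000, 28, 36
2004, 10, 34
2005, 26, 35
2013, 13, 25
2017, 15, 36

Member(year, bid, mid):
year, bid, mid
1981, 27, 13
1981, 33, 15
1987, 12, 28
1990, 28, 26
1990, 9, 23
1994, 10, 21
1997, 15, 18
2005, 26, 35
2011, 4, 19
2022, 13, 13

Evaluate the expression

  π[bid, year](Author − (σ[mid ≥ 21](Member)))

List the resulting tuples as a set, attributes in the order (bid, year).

σ[mid ≥ 21]: keep tuples satisfying mid ≥ 21 → {(1987, 12, 28), (1990, 28, 26), (1990, 9, 23), (1994, 10, 21), (2005, 26, 35)}
Taking the difference: {(1981, 25, 32), (1981, 27, 13), (1986, 18, 16), (1991, 23, 17), (2000, 28, 36), (2004, 10, 34), (2013, 13, 25), (2017, 15, 36)}
π_{bid, year} gives {(10, 2004), (13, 2013), (15, 2017), (18, 1986), (23, 1991), (25, 1981), (27, 1981), (28, 2000)}.

{(10, 2004), (13, 2013), (15, 2017), (18, 1986), (23, 1991), (25, 1981), (27, 1981), (28, 2000)}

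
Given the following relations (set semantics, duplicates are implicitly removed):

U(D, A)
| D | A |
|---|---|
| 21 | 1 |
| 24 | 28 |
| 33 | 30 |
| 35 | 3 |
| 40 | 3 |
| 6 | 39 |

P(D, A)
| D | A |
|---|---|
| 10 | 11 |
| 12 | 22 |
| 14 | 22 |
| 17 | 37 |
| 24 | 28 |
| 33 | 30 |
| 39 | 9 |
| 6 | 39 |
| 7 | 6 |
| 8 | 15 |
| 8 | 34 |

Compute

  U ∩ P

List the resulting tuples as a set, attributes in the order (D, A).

{(24, 28), (33, 30), (6, 39)}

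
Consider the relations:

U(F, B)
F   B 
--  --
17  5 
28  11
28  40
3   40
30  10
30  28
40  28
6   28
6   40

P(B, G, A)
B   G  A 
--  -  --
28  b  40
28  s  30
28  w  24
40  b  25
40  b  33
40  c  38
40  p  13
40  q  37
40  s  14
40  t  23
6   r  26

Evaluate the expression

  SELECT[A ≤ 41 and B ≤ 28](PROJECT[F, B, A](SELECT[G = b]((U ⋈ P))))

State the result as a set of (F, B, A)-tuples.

{(30, 28, 40), (40, 28, 40), (6, 28, 40)}

Natural join on B: {(28, 40, b, 25), (28, 40, b, 33), (28, 40, c, 38), (28, 40, p, 13), (28, 40, q, 37), (28, 40, s, 14), (28, 40, t, 23), (3, 40, b, 25), (3, 40, b, 33), (3, 40, c, 38), (3, 40, p, 13), (3, 40, q, 37), (3, 40, s, 14), (3, 40, t, 23), (30, 28, b, 40), (30, 28, s, 30), (30, 28, w, 24), (40, 28, b, 40), (40, 28, s, 30), (40, 28, w, 24), (6, 28, b, 40), (6, 28, s, 30), (6, 28, w, 24), (6, 40, b, 25), (6, 40, b, 33), (6, 40, c, 38), (6, 40, p, 13), (6, 40, q, 37), (6, 40, s, 14), (6, 40, t, 23)}
σ[G = b]: keep tuples satisfying G = b → {(28, 40, b, 25), (28, 40, b, 33), (3, 40, b, 25), (3, 40, b, 33), (30, 28, b, 40), (40, 28, b, 40), (6, 28, b, 40), (6, 40, b, 25), (6, 40, b, 33)}
Projecting to F, B, A: {(28, 40, 25), (28, 40, 33), (3, 40, 25), (3, 40, 33), (30, 28, 40), (40, 28, 40), (6, 28, 40), (6, 40, 25), (6, 40, 33)}
σ[A ≤ 41 and B ≤ 28]: keep tuples satisfying A ≤ 41 and B ≤ 28 → {(30, 28, 40), (40, 28, 40), (6, 28, 40)}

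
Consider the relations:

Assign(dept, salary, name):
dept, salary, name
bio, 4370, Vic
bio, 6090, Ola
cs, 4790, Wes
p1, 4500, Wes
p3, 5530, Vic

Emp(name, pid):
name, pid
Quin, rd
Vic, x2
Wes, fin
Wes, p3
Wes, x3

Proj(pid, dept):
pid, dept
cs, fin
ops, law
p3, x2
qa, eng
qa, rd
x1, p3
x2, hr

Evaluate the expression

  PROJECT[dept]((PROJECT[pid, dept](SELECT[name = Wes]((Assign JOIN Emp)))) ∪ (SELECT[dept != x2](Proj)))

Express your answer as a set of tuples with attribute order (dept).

Joining Assign and Emp on name yields {(bio, 4370, Vic, x2), (cs, 4790, Wes, fin), (cs, 4790, Wes, p3), (cs, 4790, Wes, x3), (p1, 4500, Wes, fin), (p1, 4500, Wes, p3), (p1, 4500, Wes, x3), (p3, 5530, Vic, x2)}.
σ[name = Wes]: keep tuples satisfying name = Wes → {(cs, 4790, Wes, fin), (cs, 4790, Wes, p3), (cs, 4790, Wes, x3), (p1, 4500, Wes, fin), (p1, 4500, Wes, p3), (p1, 4500, Wes, x3)}
Projecting to pid, dept: {(fin, cs), (fin, p1), (p3, cs), (p3, p1), (x3, cs), (x3, p1)}
σ[dept != x2]: keep tuples satisfying dept != x2 → {(cs, fin), (ops, law), (qa, eng), (qa, rd), (x1, p3), (x2, hr)}
Taking the union: {(cs, fin), (fin, cs), (fin, p1), (ops, law), (p3, cs), (p3, p1), (qa, eng), (qa, rd), (x1, p3), (x2, hr), (x3, cs), (x3, p1)}
Projecting to dept (4 duplicate(s) eliminated): {cs, eng, fin, hr, law, p1, p3, rd}

{cs, eng, fin, hr, law, p1, p3, rd}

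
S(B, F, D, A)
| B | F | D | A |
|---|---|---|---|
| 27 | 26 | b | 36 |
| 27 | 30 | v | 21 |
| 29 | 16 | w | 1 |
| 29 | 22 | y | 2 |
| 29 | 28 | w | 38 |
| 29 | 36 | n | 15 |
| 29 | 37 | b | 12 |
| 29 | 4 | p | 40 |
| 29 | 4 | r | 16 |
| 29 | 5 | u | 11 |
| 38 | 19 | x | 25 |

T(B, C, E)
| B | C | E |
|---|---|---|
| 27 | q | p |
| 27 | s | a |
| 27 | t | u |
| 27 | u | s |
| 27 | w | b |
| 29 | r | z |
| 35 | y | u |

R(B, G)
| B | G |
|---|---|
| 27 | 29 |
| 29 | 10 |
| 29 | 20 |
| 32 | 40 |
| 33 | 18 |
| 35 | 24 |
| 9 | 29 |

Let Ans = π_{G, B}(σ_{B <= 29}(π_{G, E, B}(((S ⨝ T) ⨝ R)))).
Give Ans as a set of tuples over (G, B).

{(10, 29), (20, 29), (29, 27)}

S ⋈ T (natural join on B): {(27, 26, b, 36, q, p), (27, 26, b, 36, s, a), (27, 26, b, 36, t, u), (27, 26, b, 36, u, s), (27, 26, b, 36, w, b), (27, 30, v, 21, q, p), (27, 30, v, 21, s, a), (27, 30, v, 21, t, u), (27, 30, v, 21, u, s), (27, 30, v, 21, w, b), (29, 16, w, 1, r, z), (29, 22, y, 2, r, z), (29, 28, w, 38, r, z), (29, 36, n, 15, r, z), (29, 37, b, 12, r, z), (29, 4, p, 40, r, z), (29, 4, r, 16, r, z), (29, 5, u, 11, r, z)}
(S ⨝ T) ⋈ R (natural join on B): {(27, 26, b, 36, q, p, 29), (27, 26, b, 36, s, a, 29), (27, 26, b, 36, t, u, 29), (27, 26, b, 36, u, s, 29), (27, 26, b, 36, w, b, 29), (27, 30, v, 21, q, p, 29), (27, 30, v, 21, s, a, 29), (27, 30, v, 21, t, u, 29), (27, 30, v, 21, u, s, 29), (27, 30, v, 21, w, b, 29), (29, 16, w, 1, r, z, 10), (29, 16, w, 1, r, z, 20), (29, 22, y, 2, r, z, 10), (29, 22, y, 2, r, z, 20), (29, 28, w, 38, r, z, 10), (29, 28, w, 38, r, z, 20), (29, 36, n, 15, r, z, 10), (29, 36, n, 15, r, z, 20), (29, 37, b, 12, r, z, 10), (29, 37, b, 12, r, z, 20), (29, 4, p, 40, r, z, 10), (29, 4, p, 40, r, z, 20), (29, 4, r, 16, r, z, 10), (29, 4, r, 16, r, z, 20), (29, 5, u, 11, r, z, 10), (29, 5, u, 11, r, z, 20)}
π[G, E, B]: project onto (G, E, B) (19 duplicate(s) eliminated) → {(10, z, 29), (20, z, 29), (29, a, 27), (29, b, 27), (29, p, 27), (29, s, 27), (29, u, 27)}
Filtering on B <= 29 leaves {(10, z, 29), (20, z, 29), (29, a, 27), (29, b, 27), (29, p, 27), (29, s, 27), (29, u, 27)}.
π[G, B]: project onto (G, B) (4 duplicate(s) eliminated) → {(10, 29), (20, 29), (29, 27)}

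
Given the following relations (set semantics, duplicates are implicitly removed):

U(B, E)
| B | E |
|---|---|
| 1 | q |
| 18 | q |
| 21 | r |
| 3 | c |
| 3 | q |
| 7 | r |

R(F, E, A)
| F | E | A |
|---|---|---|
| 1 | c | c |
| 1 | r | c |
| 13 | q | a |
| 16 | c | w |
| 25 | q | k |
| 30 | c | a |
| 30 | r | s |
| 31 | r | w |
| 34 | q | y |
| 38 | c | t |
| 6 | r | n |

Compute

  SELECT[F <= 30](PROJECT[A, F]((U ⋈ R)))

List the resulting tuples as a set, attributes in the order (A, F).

Natural join on E: {(1, q, 13, a), (1, q, 25, k), (1, q, 34, y), (18, q, 13, a), (18, q, 25, k), (18, q, 34, y), (21, r, 1, c), (21, r, 30, s), (21, r, 31, w), (21, r, 6, n), (3, c, 1, c), (3, c, 16, w), (3, c, 30, a), (3, c, 38, t), (3, q, 13, a), (3, q, 25, k), (3, q, 34, y), (7, r, 1, c), (7, r, 30, s), (7, r, 31, w), (7, r, 6, n)}
π[A, F]: project onto (A, F) (11 duplicate(s) eliminated) → {(a, 13), (a, 30), (c, 1), (k, 25), (n, 6), (s, 30), (t, 38), (w, 16), (w, 31), (y, 34)}
σ[F <= 30]: keep tuples satisfying F <= 30 → {(a, 13), (a, 30), (c, 1), (k, 25), (n, 6), (s, 30), (w, 16)}

{(a, 13), (a, 30), (c, 1), (k, 25), (n, 6), (s, 30), (w, 16)}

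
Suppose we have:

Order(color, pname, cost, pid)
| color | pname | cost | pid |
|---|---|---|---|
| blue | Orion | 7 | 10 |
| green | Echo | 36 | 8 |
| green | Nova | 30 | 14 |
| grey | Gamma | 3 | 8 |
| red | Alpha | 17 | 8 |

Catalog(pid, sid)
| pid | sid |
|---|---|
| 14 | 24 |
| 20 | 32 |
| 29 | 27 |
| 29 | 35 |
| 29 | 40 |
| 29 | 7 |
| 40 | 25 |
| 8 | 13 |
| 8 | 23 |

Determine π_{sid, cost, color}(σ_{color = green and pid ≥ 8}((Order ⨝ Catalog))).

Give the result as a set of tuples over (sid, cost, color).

Joining Order and Catalog on pid yields {(green, Echo, 36, 8, 13), (green, Echo, 36, 8, 23), (green, Nova, 30, 14, 24), (grey, Gamma, 3, 8, 13), (grey, Gamma, 3, 8, 23), (red, Alpha, 17, 8, 13), (red, Alpha, 17, 8, 23)}.
Apply σ_{color = green and pid ≥ 8}; surviving tuples: {(green, Echo, 36, 8, 13), (green, Echo, 36, 8, 23), (green, Nova, 30, 14, 24)}
π_{sid, cost, color} gives {(13, 36, green), (23, 36, green), (24, 30, green)}.

{(13, 36, green), (23, 36, green), (24, 30, green)}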